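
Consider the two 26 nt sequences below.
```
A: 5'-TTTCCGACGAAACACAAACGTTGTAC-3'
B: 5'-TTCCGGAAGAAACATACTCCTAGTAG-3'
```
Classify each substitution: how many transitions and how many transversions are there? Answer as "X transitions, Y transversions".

Transitions (purine↔purine or pyrimidine↔pyrimidine): 3 T→C, 15 C→T.
Transversions (purine↔pyrimidine): 5 C→G, 8 C→A, 17 A→C, 18 A→T, 20 G→C, 22 T→A, 26 C→G.

2 transitions, 7 transversions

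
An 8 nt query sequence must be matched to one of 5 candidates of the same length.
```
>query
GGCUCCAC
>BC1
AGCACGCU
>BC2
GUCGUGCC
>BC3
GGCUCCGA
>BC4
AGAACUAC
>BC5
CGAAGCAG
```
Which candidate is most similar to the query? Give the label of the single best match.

BC3

Hamming distances to query — BC1: 5; BC2: 5; BC3: 2; BC4: 4; BC5: 5.
Smallest is BC3 with 2 mismatches.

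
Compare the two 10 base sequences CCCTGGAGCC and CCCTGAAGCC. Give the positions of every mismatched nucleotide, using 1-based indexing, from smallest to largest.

Scanning 1-based: 6: G/A.

6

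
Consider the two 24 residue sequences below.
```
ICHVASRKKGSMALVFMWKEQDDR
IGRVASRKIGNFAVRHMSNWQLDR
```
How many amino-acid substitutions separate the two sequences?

12

Comparing position by position, 12 residues differ: 2 (C/G), 3 (H/R), 9 (K/I), 11 (S/N), 12 (M/F), 14 (L/V), 15 (V/R), 16 (F/H), 18 (W/S), 19 (K/N), 20 (E/W), 22 (D/L).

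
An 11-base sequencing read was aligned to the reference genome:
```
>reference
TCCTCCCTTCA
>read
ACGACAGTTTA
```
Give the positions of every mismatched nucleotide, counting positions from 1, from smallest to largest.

1, 3, 4, 6, 7, 10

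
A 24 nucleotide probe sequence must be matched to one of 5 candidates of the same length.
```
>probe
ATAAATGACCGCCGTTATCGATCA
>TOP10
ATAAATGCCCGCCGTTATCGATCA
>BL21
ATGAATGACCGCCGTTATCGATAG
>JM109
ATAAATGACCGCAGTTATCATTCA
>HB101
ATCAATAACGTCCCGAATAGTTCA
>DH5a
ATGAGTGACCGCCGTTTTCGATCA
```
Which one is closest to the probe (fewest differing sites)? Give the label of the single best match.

Hamming distances to probe — TOP10: 1; BL21: 3; JM109: 3; HB101: 9; DH5a: 3.
Smallest is TOP10 with 1 mismatch.

TOP10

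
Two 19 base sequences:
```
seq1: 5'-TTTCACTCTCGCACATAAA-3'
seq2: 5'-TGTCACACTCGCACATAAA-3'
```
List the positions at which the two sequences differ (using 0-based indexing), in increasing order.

1, 6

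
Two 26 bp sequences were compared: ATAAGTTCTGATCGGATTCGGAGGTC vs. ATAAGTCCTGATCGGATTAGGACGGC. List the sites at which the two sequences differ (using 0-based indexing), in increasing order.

6, 18, 22, 24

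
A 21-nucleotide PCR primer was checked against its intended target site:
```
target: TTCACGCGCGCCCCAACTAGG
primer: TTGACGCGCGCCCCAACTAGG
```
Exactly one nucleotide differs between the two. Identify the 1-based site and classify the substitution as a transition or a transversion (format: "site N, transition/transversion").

site 3, transversion

The sequences differ only at site 3: C→G (pyrimidine→purine), a transversion.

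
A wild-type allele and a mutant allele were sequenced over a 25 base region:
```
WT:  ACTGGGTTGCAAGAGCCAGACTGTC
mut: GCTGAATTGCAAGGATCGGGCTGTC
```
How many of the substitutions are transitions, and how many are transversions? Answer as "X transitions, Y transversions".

8 transitions, 0 transversions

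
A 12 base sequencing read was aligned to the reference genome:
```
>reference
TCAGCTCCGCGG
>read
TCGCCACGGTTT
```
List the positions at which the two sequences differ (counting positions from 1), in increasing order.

3, 4, 6, 8, 10, 11, 12

Differences at position 3 (A→G), position 4 (G→C), position 6 (T→A), position 8 (C→G), position 10 (C→T), position 11 (G→T), position 12 (G→T).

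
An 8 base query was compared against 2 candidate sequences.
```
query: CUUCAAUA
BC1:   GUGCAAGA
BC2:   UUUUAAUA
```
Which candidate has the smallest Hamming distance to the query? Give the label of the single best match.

BC2

BC1 differs at 3 sites; BC2 differs at 2 sites. The closest is BC2.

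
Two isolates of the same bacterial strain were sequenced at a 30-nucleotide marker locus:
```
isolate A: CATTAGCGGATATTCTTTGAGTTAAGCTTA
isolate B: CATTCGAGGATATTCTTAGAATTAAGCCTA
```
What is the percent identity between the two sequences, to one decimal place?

83.3%

Mismatches at positions 5, 7, 18, 21, 28 (1-based): 5 of 30.
Identical positions: 25/30 = 83.33% → 83.3%.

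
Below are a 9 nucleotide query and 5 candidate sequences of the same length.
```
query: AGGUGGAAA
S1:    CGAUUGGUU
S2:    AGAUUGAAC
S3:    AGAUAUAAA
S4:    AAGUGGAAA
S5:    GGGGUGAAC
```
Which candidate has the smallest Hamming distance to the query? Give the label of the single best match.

S4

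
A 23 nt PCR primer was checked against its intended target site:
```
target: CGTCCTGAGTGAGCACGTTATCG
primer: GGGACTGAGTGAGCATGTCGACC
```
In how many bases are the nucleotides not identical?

8

Comparing position by position, 8 bases differ: 1 (C/G), 3 (T/G), 4 (C/A), 16 (C/T), 19 (T/C), 20 (A/G), 21 (T/A), 23 (G/C).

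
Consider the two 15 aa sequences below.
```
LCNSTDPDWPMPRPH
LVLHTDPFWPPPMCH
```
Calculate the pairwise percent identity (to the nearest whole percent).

Mismatches at positions 2, 3, 4, 8, 11, 13, 14 (1-based): 7 of 15.
Identical positions: 8/15 = 53.33% → 53%.

53%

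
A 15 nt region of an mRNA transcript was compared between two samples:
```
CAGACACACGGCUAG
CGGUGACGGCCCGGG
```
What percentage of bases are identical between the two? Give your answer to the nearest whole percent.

40%

Mismatches at positions 2, 4, 5, 8, 9, 10, 11, 13, 14 (1-based): 9 of 15.
Identical positions: 6/15 = 40% → 40%.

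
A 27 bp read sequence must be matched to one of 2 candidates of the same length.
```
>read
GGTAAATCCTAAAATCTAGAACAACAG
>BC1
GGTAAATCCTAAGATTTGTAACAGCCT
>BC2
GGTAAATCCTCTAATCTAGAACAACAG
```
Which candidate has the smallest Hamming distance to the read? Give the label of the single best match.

BC2

BC1 differs at 7 positions; BC2 differs at 2 positions. The closest is BC2.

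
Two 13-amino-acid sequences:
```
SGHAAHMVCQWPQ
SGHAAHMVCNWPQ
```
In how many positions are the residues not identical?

The sequences differ at positions 10 (1-based) — 1 in total.

1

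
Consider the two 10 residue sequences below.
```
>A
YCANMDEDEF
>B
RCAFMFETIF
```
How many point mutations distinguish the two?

5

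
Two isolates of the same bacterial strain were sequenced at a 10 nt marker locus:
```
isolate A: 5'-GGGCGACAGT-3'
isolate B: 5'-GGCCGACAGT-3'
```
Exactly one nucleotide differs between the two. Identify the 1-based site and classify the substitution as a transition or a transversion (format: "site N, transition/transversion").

Site 3 changes G→C. G is a purine and C is a pyrimidine, so this is a transversion.

site 3, transversion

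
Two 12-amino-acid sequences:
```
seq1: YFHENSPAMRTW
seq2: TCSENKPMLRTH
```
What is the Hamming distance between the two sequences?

Comparing position by position, 7 positions differ: 1 (Y/T), 2 (F/C), 3 (H/S), 6 (S/K), 8 (A/M), 9 (M/L), 12 (W/H).

7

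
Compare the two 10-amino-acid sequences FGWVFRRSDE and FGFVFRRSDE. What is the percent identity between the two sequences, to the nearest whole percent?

Mismatch at position 3 (1-based): 1 of 10.
Identical positions: 9/10 = 90% → 90%.

90%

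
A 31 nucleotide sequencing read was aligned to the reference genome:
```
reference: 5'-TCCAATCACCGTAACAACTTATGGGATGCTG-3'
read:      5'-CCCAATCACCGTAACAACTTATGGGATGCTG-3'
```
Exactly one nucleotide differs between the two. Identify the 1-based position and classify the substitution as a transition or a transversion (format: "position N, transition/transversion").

position 1, transition

The sequences differ only at position 1: T→C (pyrimidine→pyrimidine), a transition.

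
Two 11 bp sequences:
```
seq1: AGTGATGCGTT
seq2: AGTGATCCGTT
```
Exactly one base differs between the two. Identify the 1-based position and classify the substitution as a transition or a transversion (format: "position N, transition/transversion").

position 7, transversion

Position 7 changes G→C. G is a purine and C is a pyrimidine, so this is a transversion.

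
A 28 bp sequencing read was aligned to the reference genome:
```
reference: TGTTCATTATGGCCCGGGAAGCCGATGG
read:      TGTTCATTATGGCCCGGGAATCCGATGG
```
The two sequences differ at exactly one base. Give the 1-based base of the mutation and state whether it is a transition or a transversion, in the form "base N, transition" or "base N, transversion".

base 21, transversion

The sequences differ only at base 21: G→T (purine→pyrimidine), a transversion.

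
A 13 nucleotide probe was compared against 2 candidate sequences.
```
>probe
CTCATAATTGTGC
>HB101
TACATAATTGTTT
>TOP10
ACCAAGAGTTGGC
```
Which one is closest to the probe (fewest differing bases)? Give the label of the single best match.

Hamming distances to probe — HB101: 4; TOP10: 7.
Smallest is HB101 with 4 mismatches.

HB101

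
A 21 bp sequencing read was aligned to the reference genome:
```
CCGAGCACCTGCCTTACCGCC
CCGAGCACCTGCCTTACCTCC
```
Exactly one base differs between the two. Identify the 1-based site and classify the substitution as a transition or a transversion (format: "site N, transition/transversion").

site 19, transversion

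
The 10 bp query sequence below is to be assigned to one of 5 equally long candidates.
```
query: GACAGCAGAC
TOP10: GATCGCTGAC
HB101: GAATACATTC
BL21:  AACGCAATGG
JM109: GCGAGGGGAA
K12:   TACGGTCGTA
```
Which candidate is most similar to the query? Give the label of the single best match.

Hamming distances to query — TOP10: 3; HB101: 5; BL21: 7; JM109: 5; K12: 6.
Smallest is TOP10 with 3 mismatches.

TOP10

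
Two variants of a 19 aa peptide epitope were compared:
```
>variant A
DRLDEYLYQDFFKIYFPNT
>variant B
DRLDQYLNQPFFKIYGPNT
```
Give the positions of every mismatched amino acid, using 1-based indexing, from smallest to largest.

5, 8, 10, 16

Differences at position 5 (E→Q), position 8 (Y→N), position 10 (D→P), position 16 (F→G).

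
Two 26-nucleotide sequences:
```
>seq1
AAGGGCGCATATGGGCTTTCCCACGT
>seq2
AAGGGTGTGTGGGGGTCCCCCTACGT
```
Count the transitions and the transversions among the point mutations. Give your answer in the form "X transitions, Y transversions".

9 transitions, 1 transversion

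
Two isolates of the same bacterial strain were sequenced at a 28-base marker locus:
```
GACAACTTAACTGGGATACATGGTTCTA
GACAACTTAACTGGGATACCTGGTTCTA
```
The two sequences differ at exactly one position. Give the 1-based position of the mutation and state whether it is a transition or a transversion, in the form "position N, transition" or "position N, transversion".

position 20, transversion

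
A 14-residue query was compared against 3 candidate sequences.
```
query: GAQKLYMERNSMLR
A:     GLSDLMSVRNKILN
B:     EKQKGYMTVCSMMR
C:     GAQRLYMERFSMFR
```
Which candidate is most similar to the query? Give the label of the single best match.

C

A differs at 9 residues; B differs at 7 residues; C differs at 3 residues. The closest is C.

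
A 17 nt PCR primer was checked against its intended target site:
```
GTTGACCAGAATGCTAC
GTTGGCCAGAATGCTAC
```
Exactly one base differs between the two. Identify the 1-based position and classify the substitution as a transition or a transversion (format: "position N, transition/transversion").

The sequences differ only at position 5: A→G (purine→purine), a transition.

position 5, transition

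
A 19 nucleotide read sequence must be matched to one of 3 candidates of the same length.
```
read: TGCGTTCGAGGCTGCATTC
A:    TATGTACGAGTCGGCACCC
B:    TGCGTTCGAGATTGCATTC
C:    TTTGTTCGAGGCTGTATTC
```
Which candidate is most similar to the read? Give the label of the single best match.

B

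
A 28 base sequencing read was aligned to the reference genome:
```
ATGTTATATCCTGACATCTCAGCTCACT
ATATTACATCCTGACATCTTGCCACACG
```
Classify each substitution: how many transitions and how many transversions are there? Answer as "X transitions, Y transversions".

Mismatches (1-based):
base 3: G→A (purine→purine, transition)
base 7: T→C (pyrimidine→pyrimidine, transition)
base 20: C→T (pyrimidine→pyrimidine, transition)
base 21: A→G (purine→purine, transition)
base 22: G→C (purine→pyrimidine, transversion)
base 24: T→A (pyrimidine→purine, transversion)
base 28: T→G (pyrimidine→purine, transversion)

4 transitions, 3 transversions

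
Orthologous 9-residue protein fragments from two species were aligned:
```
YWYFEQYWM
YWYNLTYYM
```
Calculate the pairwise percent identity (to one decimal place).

4 positions differ (4, 5, 6, 8), so 5 of 9 match: 5/9 = 55.56%.

55.6%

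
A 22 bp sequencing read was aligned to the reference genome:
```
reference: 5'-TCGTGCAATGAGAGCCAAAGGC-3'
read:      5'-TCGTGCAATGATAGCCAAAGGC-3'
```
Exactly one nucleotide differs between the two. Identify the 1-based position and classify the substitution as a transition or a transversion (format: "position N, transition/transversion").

position 12, transversion

Position 12 changes G→T. G is a purine and T is a pyrimidine, so this is a transversion.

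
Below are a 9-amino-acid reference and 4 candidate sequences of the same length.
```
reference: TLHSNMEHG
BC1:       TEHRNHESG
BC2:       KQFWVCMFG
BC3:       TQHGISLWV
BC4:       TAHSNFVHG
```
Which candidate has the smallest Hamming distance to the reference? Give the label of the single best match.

BC4

Hamming distances to reference — BC1: 4; BC2: 8; BC3: 7; BC4: 3.
Smallest is BC4 with 3 mismatches.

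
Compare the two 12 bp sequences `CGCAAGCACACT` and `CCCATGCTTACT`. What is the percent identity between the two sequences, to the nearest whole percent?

Mismatches at positions 2, 5, 8, 9 (1-based): 4 of 12.
Identical positions: 8/12 = 66.67% → 67%.

67%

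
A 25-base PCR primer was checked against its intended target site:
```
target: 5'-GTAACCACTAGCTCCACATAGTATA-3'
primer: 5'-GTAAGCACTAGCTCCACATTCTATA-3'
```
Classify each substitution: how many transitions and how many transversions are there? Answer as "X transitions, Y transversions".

Mismatches (1-based):
position 5: C→G (pyrimidine→purine, transversion)
position 20: A→T (purine→pyrimidine, transversion)
position 21: G→C (purine→pyrimidine, transversion)

0 transitions, 3 transversions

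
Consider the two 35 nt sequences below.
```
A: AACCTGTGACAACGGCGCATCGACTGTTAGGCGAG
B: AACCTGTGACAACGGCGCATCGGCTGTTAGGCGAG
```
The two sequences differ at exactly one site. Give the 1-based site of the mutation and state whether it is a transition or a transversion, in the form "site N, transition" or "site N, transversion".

site 23, transition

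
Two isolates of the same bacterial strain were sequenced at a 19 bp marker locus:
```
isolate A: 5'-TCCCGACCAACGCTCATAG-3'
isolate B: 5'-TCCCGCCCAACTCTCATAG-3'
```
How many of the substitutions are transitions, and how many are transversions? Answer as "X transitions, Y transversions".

Transitions (purine↔purine or pyrimidine↔pyrimidine): none.
Transversions (purine↔pyrimidine): 6 A→C, 12 G→T.

0 transitions, 2 transversions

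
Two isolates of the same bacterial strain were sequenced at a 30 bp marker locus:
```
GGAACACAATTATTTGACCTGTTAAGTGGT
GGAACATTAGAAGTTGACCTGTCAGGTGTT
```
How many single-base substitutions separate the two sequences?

The sequences differ at positions 7, 8, 10, 11, 13, 23, 25, 29 (1-based) — 8 in total.

8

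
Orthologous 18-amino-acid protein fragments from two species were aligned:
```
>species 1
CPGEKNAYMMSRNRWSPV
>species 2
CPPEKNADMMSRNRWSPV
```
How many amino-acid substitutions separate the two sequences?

Mismatches (1-based): position 3: G→P; position 8: Y→D.

2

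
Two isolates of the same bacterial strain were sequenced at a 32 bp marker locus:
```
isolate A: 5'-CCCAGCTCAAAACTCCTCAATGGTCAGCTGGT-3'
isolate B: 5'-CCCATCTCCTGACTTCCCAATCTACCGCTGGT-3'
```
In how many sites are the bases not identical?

10

The sequences differ at sites 5, 9, 10, 11, 15, 17, 22, 23, 24, 26 (1-based) — 10 in total.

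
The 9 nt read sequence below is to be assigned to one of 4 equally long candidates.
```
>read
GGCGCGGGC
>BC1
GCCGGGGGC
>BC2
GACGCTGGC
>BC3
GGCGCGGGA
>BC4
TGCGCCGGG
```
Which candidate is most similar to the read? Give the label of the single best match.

BC3

BC1 differs at 2 positions; BC2 differs at 2 positions; BC3 differs at 1 position; BC4 differs at 3 positions. The closest is BC3.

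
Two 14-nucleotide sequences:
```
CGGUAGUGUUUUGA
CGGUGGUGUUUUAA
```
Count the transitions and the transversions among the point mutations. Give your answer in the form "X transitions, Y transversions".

2 transitions, 0 transversions

Transitions (purine↔purine or pyrimidine↔pyrimidine): 5 A→G, 13 G→A.
Transversions (purine↔pyrimidine): none.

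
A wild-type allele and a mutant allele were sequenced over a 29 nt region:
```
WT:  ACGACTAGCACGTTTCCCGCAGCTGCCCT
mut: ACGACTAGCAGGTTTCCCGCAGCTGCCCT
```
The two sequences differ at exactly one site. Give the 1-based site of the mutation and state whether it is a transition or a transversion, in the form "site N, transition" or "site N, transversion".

site 11, transversion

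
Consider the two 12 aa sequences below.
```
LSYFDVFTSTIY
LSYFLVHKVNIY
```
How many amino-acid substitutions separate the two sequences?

Comparing position by position, 5 positions differ: 5 (D/L), 7 (F/H), 8 (T/K), 9 (S/V), 10 (T/N).

5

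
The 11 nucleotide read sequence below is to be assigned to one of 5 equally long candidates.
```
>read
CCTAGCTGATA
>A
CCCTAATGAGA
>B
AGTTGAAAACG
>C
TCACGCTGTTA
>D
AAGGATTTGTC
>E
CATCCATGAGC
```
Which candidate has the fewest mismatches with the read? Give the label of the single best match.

A differs at 5 bases; B differs at 8 bases; C differs at 4 bases; D differs at 9 bases; E differs at 6 bases. The closest is C.

C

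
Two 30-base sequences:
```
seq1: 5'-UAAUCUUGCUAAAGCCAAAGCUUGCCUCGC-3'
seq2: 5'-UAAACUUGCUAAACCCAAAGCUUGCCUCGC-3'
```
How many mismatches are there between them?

The sequences differ at sites 4, 14 (1-based) — 2 in total.

2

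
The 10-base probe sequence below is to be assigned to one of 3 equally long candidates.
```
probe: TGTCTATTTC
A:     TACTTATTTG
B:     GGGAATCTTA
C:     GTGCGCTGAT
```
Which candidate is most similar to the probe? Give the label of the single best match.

A differs at 4 sites; B differs at 7 sites; C differs at 8 sites. The closest is A.

A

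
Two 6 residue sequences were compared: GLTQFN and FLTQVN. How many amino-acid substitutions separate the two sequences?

2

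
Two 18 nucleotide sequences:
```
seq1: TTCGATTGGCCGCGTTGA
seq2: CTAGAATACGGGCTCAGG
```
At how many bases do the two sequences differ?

11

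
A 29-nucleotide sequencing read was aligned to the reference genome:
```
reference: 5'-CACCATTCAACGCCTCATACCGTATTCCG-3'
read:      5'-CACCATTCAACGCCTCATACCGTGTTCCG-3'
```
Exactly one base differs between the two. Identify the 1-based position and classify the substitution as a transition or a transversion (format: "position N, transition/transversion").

The sequences differ only at position 24: A→G (purine→purine), a transition.

position 24, transition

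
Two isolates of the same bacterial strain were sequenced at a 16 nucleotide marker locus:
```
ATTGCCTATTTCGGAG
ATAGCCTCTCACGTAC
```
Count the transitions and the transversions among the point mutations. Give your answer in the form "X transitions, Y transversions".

1 transition, 5 transversions

Mismatches (1-based):
position 3: T→A (pyrimidine→purine, transversion)
position 8: A→C (purine→pyrimidine, transversion)
position 10: T→C (pyrimidine→pyrimidine, transition)
position 11: T→A (pyrimidine→purine, transversion)
position 14: G→T (purine→pyrimidine, transversion)
position 16: G→C (purine→pyrimidine, transversion)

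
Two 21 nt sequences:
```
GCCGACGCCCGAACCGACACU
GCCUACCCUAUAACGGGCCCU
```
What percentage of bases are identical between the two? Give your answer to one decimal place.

61.9%

Mismatches at positions 4, 7, 9, 10, 11, 15, 17, 19 (1-based): 8 of 21.
Identical positions: 13/21 = 61.9% → 61.9%.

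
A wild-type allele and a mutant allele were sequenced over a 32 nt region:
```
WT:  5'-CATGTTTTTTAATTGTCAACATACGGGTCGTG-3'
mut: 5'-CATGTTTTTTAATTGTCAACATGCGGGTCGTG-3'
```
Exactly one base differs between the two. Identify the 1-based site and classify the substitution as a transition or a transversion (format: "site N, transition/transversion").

The sequences differ only at site 23: A→G (purine→purine), a transition.

site 23, transition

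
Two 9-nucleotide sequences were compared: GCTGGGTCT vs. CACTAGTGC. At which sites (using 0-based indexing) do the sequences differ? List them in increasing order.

Scanning 0-based: 0: G/C; 1: C/A; 2: T/C; 3: G/T; 4: G/A; 7: C/G; 8: T/C.

0, 1, 2, 3, 4, 7, 8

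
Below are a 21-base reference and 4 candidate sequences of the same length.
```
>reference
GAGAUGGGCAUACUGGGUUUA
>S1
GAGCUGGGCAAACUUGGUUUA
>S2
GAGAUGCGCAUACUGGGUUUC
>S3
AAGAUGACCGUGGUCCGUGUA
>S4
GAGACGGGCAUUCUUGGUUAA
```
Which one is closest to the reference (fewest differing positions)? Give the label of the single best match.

S1 differs at 3 positions; S2 differs at 2 positions; S3 differs at 9 positions; S4 differs at 4 positions. The closest is S2.

S2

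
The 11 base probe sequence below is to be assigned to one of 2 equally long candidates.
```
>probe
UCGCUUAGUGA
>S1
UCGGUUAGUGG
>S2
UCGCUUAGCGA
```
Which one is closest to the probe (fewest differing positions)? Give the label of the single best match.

S2

S1 differs at 2 positions; S2 differs at 1 position. The closest is S2.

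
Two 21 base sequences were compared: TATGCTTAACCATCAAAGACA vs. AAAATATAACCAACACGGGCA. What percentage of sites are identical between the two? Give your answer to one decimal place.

Mismatches at positions 1, 3, 4, 5, 6, 13, 16, 17, 19 (1-based): 9 of 21.
Identical positions: 12/21 = 57.14% → 57.1%.

57.1%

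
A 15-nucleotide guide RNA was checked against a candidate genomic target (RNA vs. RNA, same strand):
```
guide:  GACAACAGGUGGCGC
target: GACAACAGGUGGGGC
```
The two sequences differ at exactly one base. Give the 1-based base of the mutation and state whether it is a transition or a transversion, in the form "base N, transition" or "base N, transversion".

base 13, transversion

Base 13 changes C→G. C is a pyrimidine and G is a purine, so this is a transversion.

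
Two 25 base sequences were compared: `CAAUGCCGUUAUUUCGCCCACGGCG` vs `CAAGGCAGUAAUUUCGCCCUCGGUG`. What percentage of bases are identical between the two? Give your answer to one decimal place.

80.0%

5 positions differ (4, 7, 10, 20, 24), so 20 of 25 match: 20/25 = 80%.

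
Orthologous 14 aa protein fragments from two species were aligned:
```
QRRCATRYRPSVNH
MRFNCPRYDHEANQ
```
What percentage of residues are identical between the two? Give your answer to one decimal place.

28.6%

Mismatches at positions 1, 3, 4, 5, 6, 9, 10, 11, 12, 14 (1-based): 10 of 14.
Identical positions: 4/14 = 28.57% → 28.6%.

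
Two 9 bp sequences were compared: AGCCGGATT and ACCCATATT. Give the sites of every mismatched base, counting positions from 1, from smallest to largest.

2, 5, 6

Scanning 1-based: 2: G/C; 5: G/A; 6: G/T.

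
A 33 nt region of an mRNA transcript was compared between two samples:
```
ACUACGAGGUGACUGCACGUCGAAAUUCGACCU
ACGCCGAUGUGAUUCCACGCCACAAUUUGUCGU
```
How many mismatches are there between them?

11

The sequences differ at sites 3, 4, 8, 13, 15, 20, 22, 23, 28, 30, 32 (1-based) — 11 in total.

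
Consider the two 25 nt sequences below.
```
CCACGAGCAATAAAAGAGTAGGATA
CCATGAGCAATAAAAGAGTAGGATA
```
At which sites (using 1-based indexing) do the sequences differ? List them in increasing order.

4

Scanning 1-based: 4: C/T.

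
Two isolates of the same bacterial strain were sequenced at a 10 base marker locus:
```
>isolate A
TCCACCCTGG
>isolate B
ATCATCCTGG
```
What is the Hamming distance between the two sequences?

Mismatches (1-based): base 1: T→A; base 2: C→T; base 5: C→T.

3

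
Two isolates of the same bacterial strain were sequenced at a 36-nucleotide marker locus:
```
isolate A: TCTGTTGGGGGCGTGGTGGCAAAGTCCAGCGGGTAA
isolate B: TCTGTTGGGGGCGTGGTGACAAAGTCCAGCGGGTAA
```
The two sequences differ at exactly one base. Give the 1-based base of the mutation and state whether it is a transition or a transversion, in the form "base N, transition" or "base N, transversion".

base 19, transition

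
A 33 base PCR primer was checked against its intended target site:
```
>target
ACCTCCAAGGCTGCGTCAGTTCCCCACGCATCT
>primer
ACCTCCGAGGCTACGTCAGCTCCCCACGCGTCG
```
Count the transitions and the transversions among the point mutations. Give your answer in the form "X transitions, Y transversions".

Mismatches (1-based):
site 7: A→G (purine→purine, transition)
site 13: G→A (purine→purine, transition)
site 20: T→C (pyrimidine→pyrimidine, transition)
site 30: A→G (purine→purine, transition)
site 33: T→G (pyrimidine→purine, transversion)

4 transitions, 1 transversion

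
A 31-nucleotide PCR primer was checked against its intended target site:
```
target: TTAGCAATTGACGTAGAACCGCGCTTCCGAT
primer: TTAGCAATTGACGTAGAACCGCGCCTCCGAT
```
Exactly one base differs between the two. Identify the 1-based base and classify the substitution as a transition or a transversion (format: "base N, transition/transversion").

The sequences differ only at base 25: T→C (pyrimidine→pyrimidine), a transition.

base 25, transition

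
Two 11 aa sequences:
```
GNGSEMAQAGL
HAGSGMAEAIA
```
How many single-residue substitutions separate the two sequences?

6

Mismatches (1-based): residue 1: G→H; residue 2: N→A; residue 5: E→G; residue 8: Q→E; residue 10: G→I; residue 11: L→A.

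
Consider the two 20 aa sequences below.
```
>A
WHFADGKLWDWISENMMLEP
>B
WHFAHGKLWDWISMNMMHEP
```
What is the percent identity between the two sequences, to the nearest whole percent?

3 positions differ (5, 14, 18), so 17 of 20 match: 17/20 = 85%.

85%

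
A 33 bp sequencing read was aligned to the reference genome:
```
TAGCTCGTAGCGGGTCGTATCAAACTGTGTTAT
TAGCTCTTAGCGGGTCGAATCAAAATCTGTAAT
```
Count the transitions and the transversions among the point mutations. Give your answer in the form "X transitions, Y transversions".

Transitions (purine↔purine or pyrimidine↔pyrimidine): none.
Transversions (purine↔pyrimidine): 7 G→T, 18 T→A, 25 C→A, 27 G→C, 31 T→A.

0 transitions, 5 transversions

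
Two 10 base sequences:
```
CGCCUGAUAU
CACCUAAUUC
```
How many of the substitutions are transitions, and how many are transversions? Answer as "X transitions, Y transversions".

3 transitions, 1 transversion

Mismatches (1-based):
position 2: G→A (purine→purine, transition)
position 6: G→A (purine→purine, transition)
position 9: A→U (purine→pyrimidine, transversion)
position 10: U→C (pyrimidine→pyrimidine, transition)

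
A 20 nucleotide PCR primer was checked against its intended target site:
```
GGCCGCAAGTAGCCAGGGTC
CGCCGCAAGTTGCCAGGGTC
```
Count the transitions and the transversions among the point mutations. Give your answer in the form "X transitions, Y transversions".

0 transitions, 2 transversions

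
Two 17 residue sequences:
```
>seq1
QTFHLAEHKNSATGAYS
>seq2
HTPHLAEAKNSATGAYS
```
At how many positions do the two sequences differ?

3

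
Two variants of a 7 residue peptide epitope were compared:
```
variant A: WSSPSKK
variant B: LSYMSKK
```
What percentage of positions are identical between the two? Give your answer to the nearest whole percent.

Mismatches at positions 1, 3, 4 (1-based): 3 of 7.
Identical positions: 4/7 = 57.14% → 57%.

57%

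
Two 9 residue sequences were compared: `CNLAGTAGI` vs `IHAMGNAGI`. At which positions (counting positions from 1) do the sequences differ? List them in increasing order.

Differences at position 1 (C→I), position 2 (N→H), position 3 (L→A), position 4 (A→M), position 6 (T→N).

1, 2, 3, 4, 6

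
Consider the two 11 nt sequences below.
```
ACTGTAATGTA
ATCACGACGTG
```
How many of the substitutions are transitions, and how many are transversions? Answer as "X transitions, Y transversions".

Transitions (purine↔purine or pyrimidine↔pyrimidine): 2 C→T, 3 T→C, 4 G→A, 5 T→C, 6 A→G, 8 T→C, 11 A→G.
Transversions (purine↔pyrimidine): none.

7 transitions, 0 transversions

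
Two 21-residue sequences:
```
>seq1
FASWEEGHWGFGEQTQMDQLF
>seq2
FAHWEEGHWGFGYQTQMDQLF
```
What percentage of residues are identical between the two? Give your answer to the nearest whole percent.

2 positions differ (3, 13), so 19 of 21 match: 19/21 = 90.48%.

90%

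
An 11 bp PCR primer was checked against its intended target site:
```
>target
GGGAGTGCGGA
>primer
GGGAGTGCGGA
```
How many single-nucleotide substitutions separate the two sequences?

The two sequences are identical at every position.

0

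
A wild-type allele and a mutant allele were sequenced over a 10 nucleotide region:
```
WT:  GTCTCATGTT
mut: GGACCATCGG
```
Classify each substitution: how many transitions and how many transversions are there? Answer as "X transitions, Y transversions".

1 transition, 5 transversions

Mismatches (1-based):
position 2: T→G (pyrimidine→purine, transversion)
position 3: C→A (pyrimidine→purine, transversion)
position 4: T→C (pyrimidine→pyrimidine, transition)
position 8: G→C (purine→pyrimidine, transversion)
position 9: T→G (pyrimidine→purine, transversion)
position 10: T→G (pyrimidine→purine, transversion)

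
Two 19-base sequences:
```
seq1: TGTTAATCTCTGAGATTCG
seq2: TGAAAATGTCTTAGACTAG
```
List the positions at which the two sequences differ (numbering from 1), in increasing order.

Differences at position 3 (T→A), position 4 (T→A), position 8 (C→G), position 12 (G→T), position 16 (T→C), position 18 (C→A).

3, 4, 8, 12, 16, 18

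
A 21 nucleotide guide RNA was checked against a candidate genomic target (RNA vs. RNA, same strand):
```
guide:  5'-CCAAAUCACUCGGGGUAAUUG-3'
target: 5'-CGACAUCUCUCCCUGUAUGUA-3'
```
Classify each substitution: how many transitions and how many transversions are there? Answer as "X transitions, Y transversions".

Mismatches (1-based):
position 2: C→G (pyrimidine→purine, transversion)
position 4: A→C (purine→pyrimidine, transversion)
position 8: A→U (purine→pyrimidine, transversion)
position 12: G→C (purine→pyrimidine, transversion)
position 13: G→C (purine→pyrimidine, transversion)
position 14: G→U (purine→pyrimidine, transversion)
position 18: A→U (purine→pyrimidine, transversion)
position 19: U→G (pyrimidine→purine, transversion)
position 21: G→A (purine→purine, transition)

1 transition, 8 transversions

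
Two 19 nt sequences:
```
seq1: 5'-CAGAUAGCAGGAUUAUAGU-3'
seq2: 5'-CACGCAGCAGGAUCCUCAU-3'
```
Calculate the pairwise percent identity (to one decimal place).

63.2%

7 positions differ (3, 4, 5, 14, 15, 17, 18), so 12 of 19 match: 12/19 = 63.16%.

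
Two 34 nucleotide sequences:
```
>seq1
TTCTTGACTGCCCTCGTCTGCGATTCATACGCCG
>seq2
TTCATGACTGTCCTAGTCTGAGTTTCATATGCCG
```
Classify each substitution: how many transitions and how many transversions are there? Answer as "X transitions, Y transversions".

Transitions (purine↔purine or pyrimidine↔pyrimidine): 11 C→T, 30 C→T.
Transversions (purine↔pyrimidine): 4 T→A, 15 C→A, 21 C→A, 23 A→T.

2 transitions, 4 transversions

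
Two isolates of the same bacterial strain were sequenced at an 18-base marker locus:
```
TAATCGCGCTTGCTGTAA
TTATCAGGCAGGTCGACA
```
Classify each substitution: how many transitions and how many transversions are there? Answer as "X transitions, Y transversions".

3 transitions, 6 transversions

Mismatches (1-based):
base 2: A→T (purine→pyrimidine, transversion)
base 6: G→A (purine→purine, transition)
base 7: C→G (pyrimidine→purine, transversion)
base 10: T→A (pyrimidine→purine, transversion)
base 11: T→G (pyrimidine→purine, transversion)
base 13: C→T (pyrimidine→pyrimidine, transition)
base 14: T→C (pyrimidine→pyrimidine, transition)
base 16: T→A (pyrimidine→purine, transversion)
base 17: A→C (purine→pyrimidine, transversion)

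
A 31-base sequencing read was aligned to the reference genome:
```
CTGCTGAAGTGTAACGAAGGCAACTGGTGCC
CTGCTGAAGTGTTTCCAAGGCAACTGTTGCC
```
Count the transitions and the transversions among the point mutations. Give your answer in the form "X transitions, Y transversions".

0 transitions, 4 transversions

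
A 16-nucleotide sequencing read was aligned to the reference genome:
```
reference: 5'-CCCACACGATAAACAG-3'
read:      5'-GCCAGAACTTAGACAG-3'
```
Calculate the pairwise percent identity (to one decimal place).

62.5%

Mismatches at positions 1, 5, 7, 8, 9, 12 (1-based): 6 of 16.
Identical positions: 10/16 = 62.5% → 62.5%.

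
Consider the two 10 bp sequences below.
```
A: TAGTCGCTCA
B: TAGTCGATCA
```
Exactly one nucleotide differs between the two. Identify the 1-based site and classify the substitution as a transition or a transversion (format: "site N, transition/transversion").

The sequences differ only at site 7: C→A (pyrimidine→purine), a transversion.

site 7, transversion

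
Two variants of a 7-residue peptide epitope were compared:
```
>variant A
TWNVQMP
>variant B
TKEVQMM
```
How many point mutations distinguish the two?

3

Comparing position by position, 3 residues differ: 2 (W/K), 3 (N/E), 7 (P/M).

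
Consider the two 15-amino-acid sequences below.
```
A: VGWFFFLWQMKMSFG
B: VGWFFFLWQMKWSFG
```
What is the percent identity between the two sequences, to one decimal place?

93.3%

Mismatch at position 12 (1-based): 1 of 15.
Identical positions: 14/15 = 93.33% → 93.3%.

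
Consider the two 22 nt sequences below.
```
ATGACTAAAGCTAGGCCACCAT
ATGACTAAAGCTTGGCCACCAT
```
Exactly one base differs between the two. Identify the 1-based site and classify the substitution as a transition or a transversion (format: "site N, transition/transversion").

site 13, transversion

Site 13 changes A→T. A is a purine and T is a pyrimidine, so this is a transversion.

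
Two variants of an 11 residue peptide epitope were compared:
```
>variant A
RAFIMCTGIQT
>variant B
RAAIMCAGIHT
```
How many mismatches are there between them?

Mismatches (1-based): position 3: F→A; position 7: T→A; position 10: Q→H.

3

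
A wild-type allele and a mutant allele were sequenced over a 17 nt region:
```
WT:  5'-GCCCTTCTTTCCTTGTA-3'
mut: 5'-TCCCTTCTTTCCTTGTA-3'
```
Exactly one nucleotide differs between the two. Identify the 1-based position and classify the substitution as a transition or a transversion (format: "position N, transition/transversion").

Position 1 changes G→T. G is a purine and T is a pyrimidine, so this is a transversion.

position 1, transversion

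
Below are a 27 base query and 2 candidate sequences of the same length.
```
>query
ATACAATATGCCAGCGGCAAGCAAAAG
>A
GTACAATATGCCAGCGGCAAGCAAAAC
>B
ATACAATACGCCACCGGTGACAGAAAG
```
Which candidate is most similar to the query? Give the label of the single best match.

Hamming distances to query — A: 2; B: 7.
Smallest is A with 2 mismatches.

A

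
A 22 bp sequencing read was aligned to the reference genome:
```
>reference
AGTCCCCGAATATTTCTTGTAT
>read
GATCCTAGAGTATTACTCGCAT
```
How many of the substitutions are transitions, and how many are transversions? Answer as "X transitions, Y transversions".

Mismatches (1-based):
position 1: A→G (purine→purine, transition)
position 2: G→A (purine→purine, transition)
position 6: C→T (pyrimidine→pyrimidine, transition)
position 7: C→A (pyrimidine→purine, transversion)
position 10: A→G (purine→purine, transition)
position 15: T→A (pyrimidine→purine, transversion)
position 18: T→C (pyrimidine→pyrimidine, transition)
position 20: T→C (pyrimidine→pyrimidine, transition)

6 transitions, 2 transversions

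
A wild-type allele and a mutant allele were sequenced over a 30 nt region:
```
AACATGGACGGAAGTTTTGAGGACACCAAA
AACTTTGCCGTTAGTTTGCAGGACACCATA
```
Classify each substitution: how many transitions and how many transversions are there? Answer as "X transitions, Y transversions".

0 transitions, 8 transversions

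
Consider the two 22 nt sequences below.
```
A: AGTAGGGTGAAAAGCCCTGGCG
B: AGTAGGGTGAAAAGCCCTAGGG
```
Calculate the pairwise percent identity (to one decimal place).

90.9%

2 positions differ (19, 21), so 20 of 22 match: 20/22 = 90.91%.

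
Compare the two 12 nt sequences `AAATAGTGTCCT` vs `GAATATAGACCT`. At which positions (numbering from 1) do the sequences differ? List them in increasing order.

Differences at position 1 (A→G), position 6 (G→T), position 7 (T→A), position 9 (T→A).

1, 6, 7, 9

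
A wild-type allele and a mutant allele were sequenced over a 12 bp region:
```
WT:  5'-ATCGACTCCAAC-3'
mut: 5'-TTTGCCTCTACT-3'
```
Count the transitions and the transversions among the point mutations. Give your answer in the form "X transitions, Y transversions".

3 transitions, 3 transversions

Transitions (purine↔purine or pyrimidine↔pyrimidine): 3 C→T, 9 C→T, 12 C→T.
Transversions (purine↔pyrimidine): 1 A→T, 5 A→C, 11 A→C.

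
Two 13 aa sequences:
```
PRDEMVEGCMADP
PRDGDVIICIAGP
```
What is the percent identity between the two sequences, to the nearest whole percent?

54%

Mismatches at positions 4, 5, 7, 8, 10, 12 (1-based): 6 of 13.
Identical positions: 7/13 = 53.85% → 54%.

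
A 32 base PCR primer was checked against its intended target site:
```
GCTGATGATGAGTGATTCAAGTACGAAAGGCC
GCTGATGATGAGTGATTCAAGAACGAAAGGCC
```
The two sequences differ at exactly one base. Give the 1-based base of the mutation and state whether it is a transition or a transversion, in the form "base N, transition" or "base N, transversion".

base 22, transversion

The sequences differ only at base 22: T→A (pyrimidine→purine), a transversion.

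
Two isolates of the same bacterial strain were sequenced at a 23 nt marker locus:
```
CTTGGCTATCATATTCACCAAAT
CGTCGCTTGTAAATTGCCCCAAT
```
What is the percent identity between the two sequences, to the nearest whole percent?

9 positions differ (2, 4, 8, 9, 10, 12, 16, 17, 20), so 14 of 23 match: 14/23 = 60.87%.

61%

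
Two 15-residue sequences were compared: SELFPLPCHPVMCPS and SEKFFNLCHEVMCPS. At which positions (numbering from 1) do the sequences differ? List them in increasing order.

Differences at position 3 (L→K), position 5 (P→F), position 6 (L→N), position 7 (P→L), position 10 (P→E).

3, 5, 6, 7, 10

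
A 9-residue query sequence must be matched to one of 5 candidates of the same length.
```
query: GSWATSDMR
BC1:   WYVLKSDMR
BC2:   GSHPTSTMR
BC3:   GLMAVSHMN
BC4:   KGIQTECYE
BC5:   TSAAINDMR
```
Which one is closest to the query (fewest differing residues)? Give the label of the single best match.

Hamming distances to query — BC1: 5; BC2: 3; BC3: 5; BC4: 8; BC5: 4.
Smallest is BC2 with 3 mismatches.

BC2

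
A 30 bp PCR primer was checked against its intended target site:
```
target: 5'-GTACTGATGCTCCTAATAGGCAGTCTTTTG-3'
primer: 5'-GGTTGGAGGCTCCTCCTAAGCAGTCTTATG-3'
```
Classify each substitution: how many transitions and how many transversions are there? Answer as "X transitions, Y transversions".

Transitions (purine↔purine or pyrimidine↔pyrimidine): 4 C→T, 19 G→A.
Transversions (purine↔pyrimidine): 2 T→G, 3 A→T, 5 T→G, 8 T→G, 15 A→C, 16 A→C, 28 T→A.

2 transitions, 7 transversions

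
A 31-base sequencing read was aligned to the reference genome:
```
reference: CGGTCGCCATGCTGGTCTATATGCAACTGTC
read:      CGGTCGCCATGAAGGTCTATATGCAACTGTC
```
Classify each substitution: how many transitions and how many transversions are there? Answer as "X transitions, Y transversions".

Transitions (purine↔purine or pyrimidine↔pyrimidine): none.
Transversions (purine↔pyrimidine): 12 C→A, 13 T→A.

0 transitions, 2 transversions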